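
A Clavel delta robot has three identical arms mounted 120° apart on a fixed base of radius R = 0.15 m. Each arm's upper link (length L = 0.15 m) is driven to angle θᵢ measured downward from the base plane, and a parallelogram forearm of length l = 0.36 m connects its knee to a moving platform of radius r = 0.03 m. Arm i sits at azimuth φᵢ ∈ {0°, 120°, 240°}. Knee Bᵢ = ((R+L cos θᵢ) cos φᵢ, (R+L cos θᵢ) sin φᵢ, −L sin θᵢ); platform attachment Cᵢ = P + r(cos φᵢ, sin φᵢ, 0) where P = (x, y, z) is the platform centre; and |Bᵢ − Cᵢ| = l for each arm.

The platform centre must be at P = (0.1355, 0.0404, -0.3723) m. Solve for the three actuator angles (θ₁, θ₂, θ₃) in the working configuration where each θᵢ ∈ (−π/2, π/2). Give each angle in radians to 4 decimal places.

rotate P by −φ1: (0.1355, 0.0404, -0.3723)
  A=-0.0155, B=-0.3723, C=(l²−L²−A²−y'²−z²)/(2L)=-0.1113
  θ1 = atan2(B,A) + arccos(C/0.3726) = 0.2616
arm 2 (φ=120.0°): x'=-0.0328, y'=-0.1375
  e−x'=0.1528;  (l²−L²−(e−x')²−y'²−z²)/2L = -0.2459
  √(A²+B²)=0.4024;  θ2 = -1.1814+2.2281 ≈ 1.0467
arm 3 (φ=240.0°): x'=-0.1027, y'=0.0971
  A cos θ + B sin θ = C:  0.2227·cos θ + -0.3723·sin θ = -0.3019
  θ3 = atan2(B,A) + arccos(C/0.4338) = 1.3086

θ₁ = 0.2616, θ₂ = 1.0467, θ₃ = 1.3086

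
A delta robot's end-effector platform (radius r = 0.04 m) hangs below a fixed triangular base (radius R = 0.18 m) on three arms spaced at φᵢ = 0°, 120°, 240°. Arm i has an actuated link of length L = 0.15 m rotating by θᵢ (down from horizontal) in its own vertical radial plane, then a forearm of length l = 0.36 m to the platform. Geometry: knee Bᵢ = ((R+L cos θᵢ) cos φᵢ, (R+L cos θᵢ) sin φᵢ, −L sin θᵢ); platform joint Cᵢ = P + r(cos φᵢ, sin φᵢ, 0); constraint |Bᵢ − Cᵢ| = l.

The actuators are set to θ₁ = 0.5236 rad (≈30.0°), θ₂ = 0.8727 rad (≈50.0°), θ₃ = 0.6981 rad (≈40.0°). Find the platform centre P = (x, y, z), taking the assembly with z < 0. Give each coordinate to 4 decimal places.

(0.0363, -0.0220, -0.3480)

φ1=0.0°: virtual centre (0.2699, 0.0000, -0.0750), radius l
arm 2 at φ=120.0°: ρ2 = 0.2364;  O2 = (-0.1182, 0.2047, -0.1149)
O3 = (0.2549·cos240.0°, 0.2549·sin240.0°, -0.0964) = (-0.1275, -0.2208, -0.0964)
subtract pairs → two planes through P
linear system: -0.7762x+0.4095y = -0.0094−-0.0798z; -0.7947x+-0.4415y = -0.0042−-0.0428z
Cramer: x(z) = 0.0088-0.0790z;  y(z) = -0.0063+0.0452z
sphere 1 gives Az²+Bz+C=0 with A=1.0083, B=0.1907, C=-0.0557;  B²−4AC=0.2612;  roots -0.3480, 0.1589;  negative root z = -0.3480
x = 0.0363, y = -0.0220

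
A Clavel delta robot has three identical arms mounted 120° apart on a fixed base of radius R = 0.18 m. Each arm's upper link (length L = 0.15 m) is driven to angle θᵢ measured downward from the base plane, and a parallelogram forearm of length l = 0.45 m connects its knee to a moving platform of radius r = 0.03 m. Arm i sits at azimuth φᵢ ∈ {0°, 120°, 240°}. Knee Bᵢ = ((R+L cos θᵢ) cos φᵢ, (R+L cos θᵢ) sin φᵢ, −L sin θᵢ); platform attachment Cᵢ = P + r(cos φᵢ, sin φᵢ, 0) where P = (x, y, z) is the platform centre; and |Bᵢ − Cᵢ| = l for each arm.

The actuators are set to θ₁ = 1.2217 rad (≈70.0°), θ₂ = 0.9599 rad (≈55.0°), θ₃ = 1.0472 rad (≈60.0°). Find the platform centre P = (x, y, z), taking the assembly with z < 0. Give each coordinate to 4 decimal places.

(-0.0377, 0.0128, -0.5220)

φ1=0.0°: virtual centre (0.2013, 0.0000, -0.1410), radius l
arm 2 at φ=120.0°: ρ2 = 0.2360;  centre 2 = (-0.1180, 0.2044, -0.1229)
φ3=240.0°: virtual centre (-0.1125, -0.1949, -0.1299), radius l
subtract pairs → two planes through P
plane₁₂: -0.6387x+0.4088y+0.0362z = 0.0104
Cramer: x(z) = -0.0138+0.0458z;  y(z) = 0.0040-0.0170z
into |P−centre ₁|² = l²: 1.0024z² + 0.2621z + -0.1364 = 0;  Δ = 0.6154;  z = -0.5220 or 0.2606 → z<0 root = -0.5220
x = -0.0377, y = 0.0128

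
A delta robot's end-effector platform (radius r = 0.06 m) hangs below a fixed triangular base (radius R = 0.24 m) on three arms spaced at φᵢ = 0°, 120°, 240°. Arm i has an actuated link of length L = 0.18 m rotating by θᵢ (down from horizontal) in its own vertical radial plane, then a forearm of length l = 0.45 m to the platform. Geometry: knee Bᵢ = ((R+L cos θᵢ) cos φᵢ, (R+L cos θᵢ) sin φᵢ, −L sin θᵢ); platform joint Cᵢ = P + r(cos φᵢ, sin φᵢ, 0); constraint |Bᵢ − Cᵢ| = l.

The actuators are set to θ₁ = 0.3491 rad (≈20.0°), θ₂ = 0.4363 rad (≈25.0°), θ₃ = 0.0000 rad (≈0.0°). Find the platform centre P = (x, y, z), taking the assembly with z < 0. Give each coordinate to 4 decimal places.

(-0.0147, -0.0451, -0.3225)

φ1=0.0°: virtual centre (0.3491, 0.0000, -0.0616), radius l
φ2=120.0°: virtual centre (-0.1716, 0.2972, -0.0761), radius l
S3 = (0.3600·cos240.0°, 0.3600·sin240.0°, 0.0000) = (-0.1800, -0.3118, 0.0000)
subtract pairs → two planes through P
linear system: -1.0414x+0.5943y = -0.0022−-0.0290z; -1.0583x+-0.6235y = 0.0039−0.1231z
Cramer: x(z) = -0.0008+0.0431z;  y(z) = -0.0050+0.1243z
sphere 1 gives Az²+Bz+C=0 with A=1.0173, B=0.0917, C=-0.0763;  B²−4AC=0.3187;  roots -0.3225, 0.2324;  negative root z = -0.3225
x = -0.0147, y = -0.0451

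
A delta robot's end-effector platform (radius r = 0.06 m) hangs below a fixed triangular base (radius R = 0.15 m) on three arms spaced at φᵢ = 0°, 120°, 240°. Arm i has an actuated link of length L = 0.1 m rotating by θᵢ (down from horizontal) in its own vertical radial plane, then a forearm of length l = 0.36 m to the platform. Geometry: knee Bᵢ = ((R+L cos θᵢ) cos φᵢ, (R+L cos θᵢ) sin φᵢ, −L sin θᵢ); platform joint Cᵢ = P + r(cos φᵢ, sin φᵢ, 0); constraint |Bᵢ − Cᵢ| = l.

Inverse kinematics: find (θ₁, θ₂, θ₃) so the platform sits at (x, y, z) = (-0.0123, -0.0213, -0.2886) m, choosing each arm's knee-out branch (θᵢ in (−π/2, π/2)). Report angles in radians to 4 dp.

θ₁ = -0.0869, θ₂ = -0.0869, θ₃ = -0.3490

φ1=0.0° → target in arm frame (-0.0123, -0.0213)
  A cos θ + B sin θ = C:  0.1023·cos θ + -0.2886·sin θ = 0.1270
  γ=atan2(-0.2886,0.1023)=-1.2301;  ψ=arccos(0.4146)=1.1433;  θ1=γ+ψ≈-0.0869
arm 2 (φ=120.0°): x'=-0.0123, y'=0.0213
  e−x'=0.1023;  (l²−L²−(e−x')²−y'²−z²)/2L = 0.1270
  √(A²+B²)=0.3062;  θ2 = -1.2302+1.1433 ≈ -0.0869
φ3=240.0° → target in arm frame (0.0246, 0.0000)
  e−x'=0.0654;  (l²−L²−(e−x')²−y'²−z²)/2L = 0.1602
  γ=atan2(-0.2886,0.0654)=-1.3479;  ψ=arccos(0.5412)=0.9989;  θ3=γ+ψ≈-0.3490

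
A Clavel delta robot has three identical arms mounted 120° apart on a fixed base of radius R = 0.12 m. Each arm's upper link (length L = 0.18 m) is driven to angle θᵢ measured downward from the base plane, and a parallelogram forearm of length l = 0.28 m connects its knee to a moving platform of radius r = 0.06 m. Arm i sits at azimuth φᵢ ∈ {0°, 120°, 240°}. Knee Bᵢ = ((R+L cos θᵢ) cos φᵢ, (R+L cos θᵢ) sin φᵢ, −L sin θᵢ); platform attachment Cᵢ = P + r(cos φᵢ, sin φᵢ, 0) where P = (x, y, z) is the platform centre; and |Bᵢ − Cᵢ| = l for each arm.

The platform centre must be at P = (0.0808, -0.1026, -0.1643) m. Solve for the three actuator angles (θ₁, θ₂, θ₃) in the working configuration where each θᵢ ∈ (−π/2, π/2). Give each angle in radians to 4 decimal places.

θ₁ = -0.2613, θ₂ = 1.0472, θ₃ = -0.0001

φ1=0.0° → target in arm frame (0.0808, -0.1026)
  e−x'=-0.0208;  (l²−L²−(e−x')²−y'²−z²)/2L = 0.0224
  √(A²+B²)=0.1656;  θ1 = -1.6967+1.4354 ≈ -0.2613
φ2=120.0° → target in arm frame (-0.1293, -0.0187)
  A=0.1893, B=-0.1643, C=(l²−L²−A²−y'²−z²)/(2L)=-0.0477
  γ=atan2(-0.1643,0.1893)=-0.7149;  ψ=arccos(-0.1902)=1.7622;  θ2=γ+ψ≈1.0472
arm 3 (φ=240.0°): x'=0.0485, y'=0.1213
  A cos θ + B sin θ = C:  0.0115·cos θ + -0.1643·sin θ = 0.0116
  √(A²+B²)=0.1647;  θ3 = -1.5006+1.5005 ≈ -0.0001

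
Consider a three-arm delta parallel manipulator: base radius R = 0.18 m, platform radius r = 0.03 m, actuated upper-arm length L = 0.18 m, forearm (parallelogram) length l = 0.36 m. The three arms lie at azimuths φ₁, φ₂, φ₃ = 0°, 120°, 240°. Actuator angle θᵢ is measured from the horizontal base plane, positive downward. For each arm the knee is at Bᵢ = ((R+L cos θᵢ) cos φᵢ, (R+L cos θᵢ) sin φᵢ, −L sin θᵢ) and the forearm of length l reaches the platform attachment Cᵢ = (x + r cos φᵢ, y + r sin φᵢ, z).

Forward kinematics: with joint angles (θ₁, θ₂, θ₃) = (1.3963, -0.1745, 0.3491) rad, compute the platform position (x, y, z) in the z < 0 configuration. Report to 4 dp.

(-0.1721, 0.0396, -0.2335)

arm 1 at φ=0.0°: ρ1 = 0.1813;  S1 = (0.1813, 0.0000, -0.1773)
arm 2 at φ=120.0°: ρ2 = 0.3273;  S2 = (-0.1636, 0.2834, 0.0313)
S3 = (0.3191·cos240.0°, 0.3191·sin240.0°, -0.0616) = (-0.1596, -0.2764, -0.0616)
eliminate P² terms by subtracting sphere 1 from 2 and 3
linear system: -0.6898x+0.5668y = 0.0438−0.4170z; -0.6816x+-0.5528y = 0.0414−0.2314z
det = 0.7677;  x = -0.0621+0.4712z,  y = 0.0017+-0.1624z
quadratic in z: (1.2484)z²+(0.1247)z+(-0.0390)=0, √Δ=0.4584 → z ∈ {-0.2335, 0.1336}; z = -0.2335 (taking z<0)
x = -0.1721, y = 0.0396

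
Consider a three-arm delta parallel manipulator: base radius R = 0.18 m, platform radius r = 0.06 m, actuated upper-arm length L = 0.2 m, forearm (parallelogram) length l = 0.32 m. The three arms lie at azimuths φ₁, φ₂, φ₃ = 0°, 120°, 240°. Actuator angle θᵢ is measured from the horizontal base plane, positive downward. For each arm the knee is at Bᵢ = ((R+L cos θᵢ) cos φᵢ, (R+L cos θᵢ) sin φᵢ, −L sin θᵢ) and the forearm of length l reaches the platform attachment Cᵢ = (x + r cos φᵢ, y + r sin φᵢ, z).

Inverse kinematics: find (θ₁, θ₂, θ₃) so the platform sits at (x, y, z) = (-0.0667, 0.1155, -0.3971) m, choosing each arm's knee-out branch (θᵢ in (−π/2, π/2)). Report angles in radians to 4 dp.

φ1=0.0° → target in arm frame (-0.0667, 0.1155)
  e−x'=0.1867;  (l²−L²−(e−x')²−y'²−z²)/2L = -0.3587
  θ1 = atan2(B,A) + arccos(C/0.4388) = 1.3965
arm 2 (φ=120.0°): x'=0.1334, y'=0.0000
  A cos θ + B sin θ = C:  -0.0134·cos θ + -0.3971·sin θ = -0.2387
  γ=atan2(-0.3971,-0.0134)=-1.6045;  ψ=arccos(-0.6007)=2.2152;  θ2=γ+ψ≈0.6107
arm 3 (φ=240.0°): x'=-0.0667, y'=-0.1155
  A=0.1867, B=-0.3971, C=(l²−L²−A²−y'²−z²)/(2L)=-0.3587
  γ=atan2(-0.3971,0.1867)=-1.1314;  ψ=arccos(-0.8175)=2.5278;  θ3=γ+ψ≈1.3965

θ₁ = 1.3965, θ₂ = 0.6107, θ₃ = 1.3965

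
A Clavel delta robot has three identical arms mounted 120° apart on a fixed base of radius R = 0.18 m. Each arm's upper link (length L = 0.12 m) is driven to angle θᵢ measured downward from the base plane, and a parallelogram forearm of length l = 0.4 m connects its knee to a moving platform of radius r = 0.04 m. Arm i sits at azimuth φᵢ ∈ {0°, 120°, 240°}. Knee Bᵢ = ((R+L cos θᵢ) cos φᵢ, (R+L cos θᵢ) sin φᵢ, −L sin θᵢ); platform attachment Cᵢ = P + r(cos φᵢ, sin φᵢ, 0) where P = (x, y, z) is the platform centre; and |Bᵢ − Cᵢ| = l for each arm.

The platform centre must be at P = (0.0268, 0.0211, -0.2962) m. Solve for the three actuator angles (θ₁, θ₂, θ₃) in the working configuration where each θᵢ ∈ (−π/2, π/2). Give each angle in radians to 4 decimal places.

φ1=0.0° → target in arm frame (0.0268, 0.0211)
  e−x'=0.1132;  (l²−L²−(e−x')²−y'²−z²)/2L = 0.1859
  θ1 = atan2(B,A) + arccos(C/0.3171) = -0.2612
rotate P by −φ2: (0.0049, -0.0338, -0.2962)
  A=0.1351, B=-0.2962, C=(l²−L²−A²−y'²−z²)/(2L)=0.1603
  θ2 = atan2(B,A) + arccos(C/0.3256) = -0.0867
φ3=240.0° → target in arm frame (-0.0317, 0.0127)
  A cos θ + B sin θ = C:  0.1717·cos θ + -0.2962·sin θ = 0.1176
  γ=atan2(-0.2962,0.1717)=-1.0455;  ψ=arccos(0.3436)=1.2200;  θ3=γ+ψ≈0.1745

θ₁ = -0.2612, θ₂ = -0.0867, θ₃ = 0.1745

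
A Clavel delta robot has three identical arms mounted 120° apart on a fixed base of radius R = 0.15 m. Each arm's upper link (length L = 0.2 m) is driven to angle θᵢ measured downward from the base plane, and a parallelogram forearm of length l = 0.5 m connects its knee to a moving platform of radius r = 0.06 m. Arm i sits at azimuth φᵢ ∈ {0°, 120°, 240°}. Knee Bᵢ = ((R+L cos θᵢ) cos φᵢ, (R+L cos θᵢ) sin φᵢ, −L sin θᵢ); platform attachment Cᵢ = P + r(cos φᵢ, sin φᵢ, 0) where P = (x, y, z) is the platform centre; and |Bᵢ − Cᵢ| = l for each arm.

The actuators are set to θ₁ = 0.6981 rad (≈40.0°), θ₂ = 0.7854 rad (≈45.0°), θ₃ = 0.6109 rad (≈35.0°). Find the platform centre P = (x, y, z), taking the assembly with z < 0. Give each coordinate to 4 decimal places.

φ1=0.0°: virtual centre (0.2432, 0.0000, -0.1286), radius l
arm 2 at φ=120.0°: ρ2 = 0.2314;  S2 = (-0.1157, 0.2004, -0.1414)
arm 3 at φ=240.0°: ρ3 = 0.2538;  S3 = (-0.1269, -0.2198, -0.1147)
eliminate P² terms by subtracting sphere 1 from 2 and 3
[-0.7178 0.4008 -0.0257]·P = -0.0021;  [-0.7403 -0.4396 0.0277]·P = 0.0019
det = 0.6123;  x = 0.0003+-0.0004z,  y = -0.0048+0.0635z
quadratic in z: (1.0040)z²+(0.2567)z+(-0.1744)=0, √Δ=0.8755 → z ∈ {-0.5638, 0.3081}; z = -0.5638 (taking z<0)
x = 0.0005, y = -0.0406

(0.0005, -0.0406, -0.5638)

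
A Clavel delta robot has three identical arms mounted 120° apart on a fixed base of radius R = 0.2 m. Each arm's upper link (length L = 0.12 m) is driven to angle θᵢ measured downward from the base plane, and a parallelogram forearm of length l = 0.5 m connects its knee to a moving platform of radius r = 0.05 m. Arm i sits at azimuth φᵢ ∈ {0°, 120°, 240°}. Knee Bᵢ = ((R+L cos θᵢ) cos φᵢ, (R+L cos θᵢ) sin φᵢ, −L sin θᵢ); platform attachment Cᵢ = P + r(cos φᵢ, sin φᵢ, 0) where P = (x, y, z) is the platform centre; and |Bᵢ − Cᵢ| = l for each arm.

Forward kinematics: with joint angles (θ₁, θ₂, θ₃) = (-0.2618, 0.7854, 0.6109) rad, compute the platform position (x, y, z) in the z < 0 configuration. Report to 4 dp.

(0.1357, -0.0243, -0.4511)

arm 1 at φ=0.0°: (R−r)+L cos θ1 = 0.2659;  O1 = (0.2659, 0.0000, 0.0311)
φ2=120.0°: virtual centre (-0.1174, 0.2034, -0.0849), radius l
arm 3 at φ=240.0°: (R−r)+L cos θ3 = 0.2483;  O3 = (-0.1241, -0.2150, -0.0688)
eliminate P² terms by subtracting sphere 1 from 2 and 3
linear system: -0.7667x+0.4068y = -0.0093−-0.2318z; -0.7801x+-0.4301y = -0.0053−-0.1998z
det = 0.6471;  x = 0.0095+-0.2797z,  y = -0.0050+0.0428z
sphere 1 gives Az²+Bz+C=0 with A=1.0800, B=0.0809, C=-0.1833;  B²−4AC=0.7983;  roots -0.4511, 0.3762;  negative root z = -0.4511
x = 0.1357, y = -0.0243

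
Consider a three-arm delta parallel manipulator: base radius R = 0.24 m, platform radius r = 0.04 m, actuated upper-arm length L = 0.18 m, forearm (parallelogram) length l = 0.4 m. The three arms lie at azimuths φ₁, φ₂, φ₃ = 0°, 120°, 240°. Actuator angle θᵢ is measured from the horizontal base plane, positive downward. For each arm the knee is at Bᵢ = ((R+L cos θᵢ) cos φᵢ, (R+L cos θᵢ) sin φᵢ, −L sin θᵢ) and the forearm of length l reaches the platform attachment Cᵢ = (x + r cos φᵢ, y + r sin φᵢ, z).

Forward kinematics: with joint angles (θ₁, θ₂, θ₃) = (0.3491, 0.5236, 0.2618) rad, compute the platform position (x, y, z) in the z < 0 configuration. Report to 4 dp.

φ1=0.0°: virtual centre (0.3691, 0.0000, -0.0616), radius l
S2 = (0.3559·cos120.0°, 0.3559·sin120.0°, -0.0900) = (-0.1779, 0.3082, -0.0900)
arm 3 at φ=240.0°: ρ3 = 0.3739;  S3 = (-0.1869, -0.3238, -0.0466)
eliminate P² terms by subtracting sphere 1 from 2 and 3
linear system: -1.0942x+0.6164y = -0.0053−-0.0569z; -1.1122x+-0.6476y = 0.0019−0.0300z
det = 1.3941;  x = 0.0016+-0.0132z,  y = -0.0057+0.0689z
quadratic in z: (1.0049)z²+(0.1320)z+(-0.0211)=0, √Δ=0.3198 → z ∈ {-0.2248, 0.0934}; z = -0.2248 (taking z<0)
x = 0.0046, y = -0.0212

(0.0046, -0.0212, -0.2248)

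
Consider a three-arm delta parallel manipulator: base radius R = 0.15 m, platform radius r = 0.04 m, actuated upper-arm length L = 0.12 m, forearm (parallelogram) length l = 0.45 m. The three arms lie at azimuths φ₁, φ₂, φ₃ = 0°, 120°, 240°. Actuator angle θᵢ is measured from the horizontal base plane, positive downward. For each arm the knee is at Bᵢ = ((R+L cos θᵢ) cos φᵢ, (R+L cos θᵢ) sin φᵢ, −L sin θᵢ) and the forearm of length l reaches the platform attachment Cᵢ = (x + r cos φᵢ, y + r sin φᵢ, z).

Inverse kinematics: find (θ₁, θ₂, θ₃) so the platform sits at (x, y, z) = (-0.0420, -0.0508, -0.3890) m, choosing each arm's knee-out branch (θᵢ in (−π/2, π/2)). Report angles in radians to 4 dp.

arm 1 (φ=0.0°): x'=-0.0420, y'=-0.0508
  A=0.1520, B=-0.3890, C=(l²−L²−A²−y'²−z²)/(2L)=0.0462
  θ1 = atan2(B,A) + arccos(C/0.4176) = 0.2616
arm 2 (φ=120.0°): x'=-0.0230, y'=0.0618
  e−x'=0.1330;  (l²−L²−(e−x')²−y'²−z²)/2L = 0.0636
  γ=atan2(-0.3890,0.1330)=-1.2414;  ψ=arccos(0.1548)=1.4153;  θ2=γ+ψ≈0.1740
φ3=240.0° → target in arm frame (0.0650, -0.0110)
  e−x'=0.0450;  (l²−L²−(e−x')²−y'²−z²)/2L = 0.1443
  √(A²+B²)=0.3916;  θ3 = -1.4556+1.1934 ≈ -0.2622

θ₁ = 0.2616, θ₂ = 0.1740, θ₃ = -0.2622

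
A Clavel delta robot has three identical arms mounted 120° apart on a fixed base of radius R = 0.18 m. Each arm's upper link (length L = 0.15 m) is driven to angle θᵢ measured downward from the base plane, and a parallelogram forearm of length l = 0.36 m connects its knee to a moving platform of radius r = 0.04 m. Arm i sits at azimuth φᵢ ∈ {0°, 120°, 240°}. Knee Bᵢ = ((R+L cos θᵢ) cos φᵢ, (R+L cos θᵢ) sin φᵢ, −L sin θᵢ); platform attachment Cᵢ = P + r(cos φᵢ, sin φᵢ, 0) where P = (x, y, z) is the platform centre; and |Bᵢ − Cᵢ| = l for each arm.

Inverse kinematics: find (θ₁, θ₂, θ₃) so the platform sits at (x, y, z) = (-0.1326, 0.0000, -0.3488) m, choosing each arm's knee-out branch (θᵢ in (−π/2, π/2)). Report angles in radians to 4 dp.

θ₁ = 1.3965, θ₂ = 0.5237, θ₃ = 0.5237

φ1=0.0° → target in arm frame (-0.1326, 0.0000)
  A=0.2726, B=-0.3488, C=(l²−L²−A²−y'²−z²)/(2L)=-0.2962
  √(A²+B²)=0.4427;  θ1 = -0.9074+2.3039 ≈ 1.3965
arm 2 (φ=120.0°): x'=0.0663, y'=0.1148
  e−x'=0.0737;  (l²−L²−(e−x')²−y'²−z²)/2L = -0.1106
  θ2 = atan2(B,A) + arccos(C/0.3565) = 0.5237
φ3=240.0° → target in arm frame (0.0663, -0.1148)
  A=0.0737, B=-0.3488, C=(l²−L²−A²−y'²−z²)/(2L)=-0.1106
  γ=atan2(-0.3488,0.0737)=-1.3626;  ψ=arccos(-0.3102)=1.8862;  θ3=γ+ψ≈0.5237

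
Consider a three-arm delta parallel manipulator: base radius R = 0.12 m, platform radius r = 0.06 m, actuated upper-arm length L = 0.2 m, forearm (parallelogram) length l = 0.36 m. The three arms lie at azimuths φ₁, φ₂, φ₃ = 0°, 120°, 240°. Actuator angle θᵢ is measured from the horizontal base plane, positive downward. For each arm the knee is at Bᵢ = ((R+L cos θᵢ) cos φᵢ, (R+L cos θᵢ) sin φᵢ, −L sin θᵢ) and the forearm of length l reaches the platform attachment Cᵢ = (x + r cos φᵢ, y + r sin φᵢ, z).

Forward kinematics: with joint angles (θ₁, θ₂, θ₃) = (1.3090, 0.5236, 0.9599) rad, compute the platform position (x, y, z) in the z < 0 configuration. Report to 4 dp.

(-0.1419, 0.0771, -0.4367)

arm 1 at φ=0.0°: (R−r)+L cos θ1 = 0.1118;  O1 = (0.1118, 0.0000, -0.1932)
O2 = (0.2332·cos120.0°, 0.2332·sin120.0°, -0.1000) = (-0.1166, 0.2020, -0.1000)
φ3=240.0°: virtual centre (-0.0874, -0.1513, -0.1638), radius l
subtract pairs → two planes through P
[-0.4567 0.4039 0.1864]·P = 0.0146;  [-0.3982 -0.3026 0.0587]·P = 0.0076
det = 0.2991;  x = -0.0249+0.2679z,  y = 0.0079+-0.1585z
quadratic in z: (1.0969)z²+(0.3106)z+(-0.0735)=0, √Δ=0.6474 → z ∈ {-0.4367, 0.1535}; z = -0.4367 (taking z<0)
x = -0.1419, y = 0.0771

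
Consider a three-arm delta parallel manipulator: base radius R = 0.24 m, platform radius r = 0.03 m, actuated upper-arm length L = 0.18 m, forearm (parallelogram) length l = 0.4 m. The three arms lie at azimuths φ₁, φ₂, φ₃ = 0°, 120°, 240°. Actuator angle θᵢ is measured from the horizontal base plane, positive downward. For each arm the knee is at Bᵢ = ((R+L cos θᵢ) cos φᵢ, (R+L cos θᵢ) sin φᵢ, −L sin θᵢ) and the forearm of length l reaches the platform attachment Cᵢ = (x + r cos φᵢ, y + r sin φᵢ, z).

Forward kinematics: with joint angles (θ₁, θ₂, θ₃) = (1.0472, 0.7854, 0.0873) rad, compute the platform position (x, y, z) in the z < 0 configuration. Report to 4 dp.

(-0.0740, -0.0643, -0.2822)

φ1=0.0°: virtual centre (0.3000, 0.0000, -0.1559), radius l
arm 2 at φ=120.0°: ρ2 = 0.3373;  O2 = (-0.1686, 0.2921, -0.1273)
φ3=240.0°: virtual centre (-0.1947, -0.3372, -0.0157), radius l
subtract pairs → two planes through P
[-0.9373 0.5842 0.0572]·P = 0.0157;  [-0.9893 -0.6743 0.2804]·P = 0.0375
Cramer: x(z) = -0.0268+0.1673z;  y(z) = -0.0163+0.1704z
into |P−O₁|² = l²: 1.0570z² + 0.1969z + -0.0286 = 0;  Δ = 0.1597;  z = -0.2822 or 0.0959 → z<0 root = -0.2822
x = -0.0740, y = -0.0643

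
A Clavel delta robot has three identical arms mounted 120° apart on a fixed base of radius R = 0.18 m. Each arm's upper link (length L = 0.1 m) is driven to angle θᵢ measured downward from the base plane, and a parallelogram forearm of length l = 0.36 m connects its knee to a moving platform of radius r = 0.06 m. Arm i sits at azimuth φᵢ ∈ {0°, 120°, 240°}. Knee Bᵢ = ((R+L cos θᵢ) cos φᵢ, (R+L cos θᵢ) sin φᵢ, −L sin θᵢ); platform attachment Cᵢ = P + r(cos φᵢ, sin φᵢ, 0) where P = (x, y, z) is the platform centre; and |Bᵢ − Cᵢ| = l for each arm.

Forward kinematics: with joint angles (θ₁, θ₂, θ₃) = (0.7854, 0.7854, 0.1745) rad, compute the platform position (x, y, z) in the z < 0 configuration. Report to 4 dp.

S1 = (0.1907·cos0.0°, 0.1907·sin0.0°, -0.0707) = (0.1907, 0.0000, -0.0707)
arm 2 at φ=120.0°: e+L cos θ2 = 0.1907;  S2 = (-0.0954, 0.1652, -0.0707)
φ3=240.0°: virtual centre (-0.1092, -0.1892, -0.0174), radius l
eliminate P² terms by subtracting sphere 1 from 2 and 3
[-0.5721 0.3303 0.0000]·P = 0.0000;  [-0.5999 -0.3784 0.1067]·P = 0.0067
Cramer: x(z) = -0.0053+0.0850z;  y(z) = -0.0092+0.1472z
sphere 1 gives Az²+Bz+C=0 with A=1.0289, B=0.1054, C=-0.0861;  B²−4AC=0.3654;  roots -0.3450, 0.2425;  negative root z = -0.3450
x = -0.0346, y = -0.0600

(-0.0346, -0.0600, -0.3450)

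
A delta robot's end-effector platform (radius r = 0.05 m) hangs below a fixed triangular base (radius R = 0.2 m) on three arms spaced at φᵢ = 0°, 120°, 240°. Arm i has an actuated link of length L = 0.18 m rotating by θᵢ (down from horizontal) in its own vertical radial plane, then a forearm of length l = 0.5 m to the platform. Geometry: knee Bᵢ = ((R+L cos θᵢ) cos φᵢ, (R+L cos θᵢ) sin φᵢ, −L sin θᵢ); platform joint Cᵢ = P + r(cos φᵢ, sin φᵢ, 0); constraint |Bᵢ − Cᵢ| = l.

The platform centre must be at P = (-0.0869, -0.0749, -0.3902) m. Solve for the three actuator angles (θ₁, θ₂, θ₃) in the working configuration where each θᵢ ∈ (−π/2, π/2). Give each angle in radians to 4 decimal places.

φ1=0.0° → target in arm frame (-0.0869, -0.0749)
  e−x'=0.2369;  (l²−L²−(e−x')²−y'²−z²)/2L = 0.0100
  θ1 = atan2(B,A) + arccos(C/0.4565) = 0.5237
arm 2 (φ=120.0°): x'=-0.0214, y'=0.1127
  A cos θ + B sin θ = C:  0.1714·cos θ + -0.3902·sin θ = 0.0646
  θ2 = atan2(B,A) + arccos(C/0.4262) = 0.2617
arm 3 (φ=240.0°): x'=0.1083, y'=-0.0378
  A=0.0417, B=-0.3902, C=(l²−L²−A²−y'²−z²)/(2L)=0.1727
  θ3 = atan2(B,A) + arccos(C/0.3924) = -0.3493

θ₁ = 0.5237, θ₂ = 0.2617, θ₃ = -0.3493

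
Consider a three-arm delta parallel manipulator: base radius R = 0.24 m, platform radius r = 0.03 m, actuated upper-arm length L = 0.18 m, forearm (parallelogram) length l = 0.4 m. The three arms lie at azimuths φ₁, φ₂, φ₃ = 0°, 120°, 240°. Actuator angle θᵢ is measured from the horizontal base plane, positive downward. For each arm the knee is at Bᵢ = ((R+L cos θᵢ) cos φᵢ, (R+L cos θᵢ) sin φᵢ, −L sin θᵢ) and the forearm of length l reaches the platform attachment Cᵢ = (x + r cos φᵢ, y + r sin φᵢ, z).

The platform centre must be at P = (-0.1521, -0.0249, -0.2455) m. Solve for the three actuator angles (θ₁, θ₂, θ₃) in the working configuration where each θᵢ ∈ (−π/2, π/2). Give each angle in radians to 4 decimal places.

arm 1 (φ=0.0°): x'=-0.1521, y'=-0.0249
  A=0.3621, B=-0.2455, C=(l²−L²−A²−y'²−z²)/(2L)=-0.1789
  γ=atan2(-0.2455,0.3621)=-0.5958;  ψ=arccos(-0.4090)=1.9921;  θ1=γ+ψ≈1.3963
φ2=120.0° → target in arm frame (0.0545, 0.1442)
  A cos θ + B sin θ = C:  0.1555·cos θ + -0.2455·sin θ = 0.0621
  θ2 = atan2(B,A) + arccos(C/0.2906) = 0.3493
arm 3 (φ=240.0°): x'=0.0976, y'=-0.1193
  e−x'=0.1124;  (l²−L²−(e−x')²−y'²−z²)/2L = 0.1124
  γ=atan2(-0.2455,0.1124)=-1.1415;  ψ=arccos(0.4164)=1.1413;  θ3=γ+ψ≈-0.0002

θ₁ = 1.3963, θ₂ = 0.3493, θ₃ = -0.0002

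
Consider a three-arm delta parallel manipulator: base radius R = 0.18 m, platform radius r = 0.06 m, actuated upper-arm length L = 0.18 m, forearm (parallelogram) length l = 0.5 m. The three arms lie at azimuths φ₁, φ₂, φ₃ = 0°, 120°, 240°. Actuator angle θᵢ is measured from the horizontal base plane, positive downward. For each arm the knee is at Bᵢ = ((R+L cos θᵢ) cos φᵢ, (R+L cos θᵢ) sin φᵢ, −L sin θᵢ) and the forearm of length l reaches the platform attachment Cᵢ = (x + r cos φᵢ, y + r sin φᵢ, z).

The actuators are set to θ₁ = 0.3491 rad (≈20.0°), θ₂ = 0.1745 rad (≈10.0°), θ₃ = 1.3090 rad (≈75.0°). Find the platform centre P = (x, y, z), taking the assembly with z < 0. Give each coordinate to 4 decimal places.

(0.0949, 0.2200, -0.4663)

φ1=0.0°: virtual centre (0.2891, 0.0000, -0.0616), radius l
φ2=120.0°: virtual centre (-0.1486, 0.2574, -0.0313), radius l
arm 3 at φ=240.0°: (R−r)+L cos θ3 = 0.1666;  centre 3 = (-0.0833, -0.1443, -0.1739)
eliminate P² terms by subtracting sphere 1 from 2 and 3
[-0.8756 0.5149 0.0606]·P = 0.0019;  [-0.7449 -0.2885 -0.2246]·P = -0.0294
Cramer: x(z) = 0.0229-0.1543z;  y(z) = 0.0428-0.3801z
sphere 1 gives Az²+Bz+C=0 with A=1.1683, B=0.1728, C=-0.1735;  B²−4AC=0.8407;  roots -0.4663, 0.3185;  negative root z = -0.4663
x = 0.0949, y = 0.2200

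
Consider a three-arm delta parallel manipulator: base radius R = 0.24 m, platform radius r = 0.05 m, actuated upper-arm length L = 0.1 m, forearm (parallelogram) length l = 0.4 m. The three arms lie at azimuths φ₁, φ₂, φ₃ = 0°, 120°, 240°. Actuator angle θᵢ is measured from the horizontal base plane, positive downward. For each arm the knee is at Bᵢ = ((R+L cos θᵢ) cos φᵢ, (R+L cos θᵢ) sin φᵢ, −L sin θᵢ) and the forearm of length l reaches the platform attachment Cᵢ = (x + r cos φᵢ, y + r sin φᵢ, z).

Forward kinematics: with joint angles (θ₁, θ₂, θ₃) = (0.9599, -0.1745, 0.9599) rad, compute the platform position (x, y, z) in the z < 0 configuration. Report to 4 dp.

arm 1 at φ=0.0°: ρ1 = 0.2474;  centre 1 = (0.2474, 0.0000, -0.0819)
centre 2 = (0.2885·cos120.0°, 0.2885·sin120.0°, 0.0174) = (-0.1442, 0.2498, 0.0174)
centre 3 = (0.2474·cos240.0°, 0.2474·sin240.0°, -0.0819) = (-0.1237, -0.2142, -0.0819)
subtract pairs → two planes through P
plane₁₂: -0.7832x+0.4997y+0.1985z = 0.0156
det = 0.7063;  x = -0.0095+0.1204z,  y = 0.0164+-0.2086z
into |P−centre ₁|² = l²: 1.0580z² + 0.0951z + -0.0871 = 0;  Δ = 0.3775;  z = -0.3353 or 0.2454 → z<0 root = -0.3353
x = -0.0499, y = 0.0864

(-0.0499, 0.0864, -0.3353)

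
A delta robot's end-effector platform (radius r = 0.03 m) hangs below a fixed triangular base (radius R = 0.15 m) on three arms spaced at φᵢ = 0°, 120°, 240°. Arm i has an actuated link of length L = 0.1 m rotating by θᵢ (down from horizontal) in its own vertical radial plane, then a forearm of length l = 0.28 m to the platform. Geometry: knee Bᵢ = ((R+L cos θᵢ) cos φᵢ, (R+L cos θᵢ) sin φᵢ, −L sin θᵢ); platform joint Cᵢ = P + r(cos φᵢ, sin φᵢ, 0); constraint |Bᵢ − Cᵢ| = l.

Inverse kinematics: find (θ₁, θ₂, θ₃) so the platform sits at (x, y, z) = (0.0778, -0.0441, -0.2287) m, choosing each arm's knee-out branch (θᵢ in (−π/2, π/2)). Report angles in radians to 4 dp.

φ1=0.0° → target in arm frame (0.0778, -0.0441)
  A=0.0422, B=-0.2287, C=(l²−L²−A²−y'²−z²)/(2L)=0.0619
  θ1 = atan2(B,A) + arccos(C/0.2326) = -0.0867
φ2=120.0° → target in arm frame (-0.0771, -0.0453)
  A=0.1971, B=-0.2287, C=(l²−L²−A²−y'²−z²)/(2L)=-0.1240
  √(A²+B²)=0.3019;  θ2 = -0.8595+1.9941 ≈ 1.1346
rotate P by −φ3: (-0.0007, 0.0894, -0.2287)
  e−x'=0.1207;  (l²−L²−(e−x')²−y'²−z²)/2L = -0.0324
  θ3 = atan2(B,A) + arccos(C/0.2586) = 0.6111

θ₁ = -0.0867, θ₂ = 1.1346, θ₃ = 0.6111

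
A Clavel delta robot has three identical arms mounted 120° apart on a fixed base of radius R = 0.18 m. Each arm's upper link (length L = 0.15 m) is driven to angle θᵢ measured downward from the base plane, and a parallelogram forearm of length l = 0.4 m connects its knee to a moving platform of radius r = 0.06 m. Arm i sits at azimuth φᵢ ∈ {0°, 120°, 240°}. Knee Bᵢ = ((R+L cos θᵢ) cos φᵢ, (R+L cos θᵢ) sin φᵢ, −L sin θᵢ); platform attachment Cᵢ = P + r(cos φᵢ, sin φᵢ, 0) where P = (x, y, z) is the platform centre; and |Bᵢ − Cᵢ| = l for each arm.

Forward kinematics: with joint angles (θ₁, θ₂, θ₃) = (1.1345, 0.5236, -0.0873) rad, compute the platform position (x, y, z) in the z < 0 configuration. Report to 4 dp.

S1 = (0.1834·cos0.0°, 0.1834·sin0.0°, -0.1359) = (0.1834, 0.0000, -0.1359)
S2 = (0.2499·cos120.0°, 0.2499·sin120.0°, -0.0750) = (-0.1250, 0.2164, -0.0750)
arm 3 at φ=240.0°: ρ3 = 0.2694;  S3 = (-0.1347, -0.2333, 0.0131)
subtract pairs → two planes through P
linear system: -0.6167x+0.4328y = 0.0160−0.1219z; -0.6362x+-0.4667y = 0.0206−0.2981z
Cramer: x(z) = -0.0291+0.3301z;  y(z) = -0.0046+0.1887z
into |P−S₁|² = l²: 1.1446z² + 0.1299z + -0.0963 = 0;  Δ = 0.4580;  z = -0.3524 or 0.2389 → z<0 root = -0.3524
x = -0.1454, y = -0.0711

(-0.1454, -0.0711, -0.3524)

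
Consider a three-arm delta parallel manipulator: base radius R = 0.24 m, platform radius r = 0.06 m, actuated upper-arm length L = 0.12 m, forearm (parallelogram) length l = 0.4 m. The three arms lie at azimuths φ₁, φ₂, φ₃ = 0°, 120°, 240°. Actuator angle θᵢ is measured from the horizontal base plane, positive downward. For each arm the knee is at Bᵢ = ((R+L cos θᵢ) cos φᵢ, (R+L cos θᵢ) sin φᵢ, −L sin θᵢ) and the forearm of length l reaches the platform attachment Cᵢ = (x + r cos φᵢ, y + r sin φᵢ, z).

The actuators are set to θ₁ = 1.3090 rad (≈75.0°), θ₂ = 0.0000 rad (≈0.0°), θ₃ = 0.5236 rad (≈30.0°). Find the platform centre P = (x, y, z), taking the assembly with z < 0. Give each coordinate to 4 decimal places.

(-0.1206, 0.0436, -0.3352)

arm 1 at φ=0.0°: e+L cos θ1 = 0.2111;  O1 = (0.2111, 0.0000, -0.1159)
φ2=120.0°: virtual centre (-0.1500, 0.2598, 0.0000), radius l
O3 = (0.2839·cos240.0°, 0.2839·sin240.0°, -0.0600) = (-0.1420, -0.2459, -0.0600)
|O₂|²−|O₁|² = 0.0320;  |O₃|²−|O₁|² = 0.0262
[-0.7221 0.5196 0.2318]·P = 0.0320;  [-0.7060 -0.4918 0.1118]·P = 0.0262
Cramer: x(z) = -0.0407+0.2384z;  y(z) = 0.0051-0.1149z
into |P−O₁|² = l²: 1.0700z² + 0.1106z + -0.0832 = 0;  Δ = 0.3682;  z = -0.3352 or 0.2318 → z<0 root = -0.3352
x = -0.1206, y = 0.0436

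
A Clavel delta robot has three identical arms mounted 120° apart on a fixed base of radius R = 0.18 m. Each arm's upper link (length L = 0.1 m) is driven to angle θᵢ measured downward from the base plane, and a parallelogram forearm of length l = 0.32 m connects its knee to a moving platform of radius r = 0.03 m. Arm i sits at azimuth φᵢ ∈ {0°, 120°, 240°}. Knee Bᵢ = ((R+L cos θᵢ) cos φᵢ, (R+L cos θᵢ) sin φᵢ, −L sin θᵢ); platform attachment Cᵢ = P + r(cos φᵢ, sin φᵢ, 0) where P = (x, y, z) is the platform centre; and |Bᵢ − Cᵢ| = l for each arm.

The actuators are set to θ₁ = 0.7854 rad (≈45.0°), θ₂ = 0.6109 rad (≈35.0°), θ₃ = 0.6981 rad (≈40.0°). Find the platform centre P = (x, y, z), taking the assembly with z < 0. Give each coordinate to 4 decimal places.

arm 1 at φ=0.0°: e+L cos θ1 = 0.2207;  centre 1 = (0.2207, 0.0000, -0.0707)
centre 2 = (0.2319·cos120.0°, 0.2319·sin120.0°, -0.0574) = (-0.1160, 0.2008, -0.0574)
centre 3 = (0.2266·cos240.0°, 0.2266·sin240.0°, -0.0643) = (-0.1133, -0.1962, -0.0643)
subtract pairs → two planes through P
linear system: -0.6733x+0.4017y = 0.0034−0.0267z; -0.6680x+-0.3925y = 0.0018−0.0129z
Cramer: x(z) = -0.0038+0.0294z;  y(z) = 0.0020-0.0172z
into |P−centre ₁|² = l²: 1.0012z² + 0.1282z + -0.0470 = 0;  Δ = 0.2046;  z = -0.2899 or 0.1619 → z<0 root = -0.2899
x = -0.0123, y = 0.0070

(-0.0123, 0.0070, -0.2899)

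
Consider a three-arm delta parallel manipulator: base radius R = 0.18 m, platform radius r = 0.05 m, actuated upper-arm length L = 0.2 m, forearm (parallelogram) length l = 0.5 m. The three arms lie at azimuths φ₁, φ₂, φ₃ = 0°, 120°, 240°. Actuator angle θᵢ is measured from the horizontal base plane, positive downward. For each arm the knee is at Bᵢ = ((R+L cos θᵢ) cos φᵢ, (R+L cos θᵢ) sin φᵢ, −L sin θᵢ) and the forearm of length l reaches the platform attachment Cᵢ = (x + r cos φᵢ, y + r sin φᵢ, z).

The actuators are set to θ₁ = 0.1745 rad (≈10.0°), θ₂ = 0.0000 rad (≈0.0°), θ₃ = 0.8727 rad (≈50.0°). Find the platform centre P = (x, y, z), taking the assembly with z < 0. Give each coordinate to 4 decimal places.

arm 1 at φ=0.0°: ρ1 = 0.3270;  centre 1 = (0.3270, 0.0000, -0.0347)
centre 2 = (0.3300·cos120.0°, 0.3300·sin120.0°, 0.0000) = (-0.1650, 0.2858, 0.0000)
arm 3 at φ=240.0°: ρ3 = 0.2586;  centre 3 = (-0.1293, -0.2239, -0.1532)
|centre ₂|²−|centre ₁|² = 0.0008;  |centre ₃|²−|centre ₁|² = -0.0178
[-0.9839 0.5716 0.0694]·P = 0.0008;  [-0.9125 -0.4478 -0.2370]·P = -0.0178
Cramer: x(z) = 0.0102-0.1085z;  y(z) = 0.0189-0.3082z
sphere 1 gives Az²+Bz+C=0 with A=1.1067, B=0.1265, C=-0.1481;  B²−4AC=0.6716;  roots -0.4274, 0.3131;  negative root z = -0.4274
x = 0.0566, y = 0.1507

(0.0566, 0.1507, -0.4274)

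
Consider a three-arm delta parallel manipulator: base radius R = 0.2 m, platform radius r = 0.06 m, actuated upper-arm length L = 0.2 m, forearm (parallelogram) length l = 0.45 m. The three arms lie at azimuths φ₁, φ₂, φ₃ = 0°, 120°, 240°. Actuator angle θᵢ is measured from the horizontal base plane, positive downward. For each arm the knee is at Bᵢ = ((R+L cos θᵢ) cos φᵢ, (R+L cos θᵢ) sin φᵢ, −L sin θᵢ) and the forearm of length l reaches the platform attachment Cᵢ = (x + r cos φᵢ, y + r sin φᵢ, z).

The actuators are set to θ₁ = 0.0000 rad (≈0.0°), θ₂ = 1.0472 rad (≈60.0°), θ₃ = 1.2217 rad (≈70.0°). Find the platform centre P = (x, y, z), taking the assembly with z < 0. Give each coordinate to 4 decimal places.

(0.2082, 0.0361, -0.4287)

O1 = (0.3400·cos0.0°, 0.3400·sin0.0°, 0.0000) = (0.3400, 0.0000, 0.0000)
arm 2 at φ=120.0°: e+L cos θ2 = 0.2400;  O2 = (-0.1200, 0.2078, -0.1732)
O3 = (0.2084·cos240.0°, 0.2084·sin240.0°, -0.1879) = (-0.1042, -0.1805, -0.1879)
eliminate P² terms by subtracting sphere 1 from 2 and 3
[-0.9200 0.4157 -0.3464]·P = -0.0280;  [-0.8884 -0.3610 -0.3759]·P = -0.0368
Cramer: x(z) = 0.0362-0.4010z;  y(z) = 0.0129-0.0542z
into |P−O₁|² = l²: 1.1638z² + 0.2422z + -0.1101 = 0;  Δ = 0.5711;  z = -0.4287 or 0.2206 → z<0 root = -0.4287
x = 0.2082, y = 0.0361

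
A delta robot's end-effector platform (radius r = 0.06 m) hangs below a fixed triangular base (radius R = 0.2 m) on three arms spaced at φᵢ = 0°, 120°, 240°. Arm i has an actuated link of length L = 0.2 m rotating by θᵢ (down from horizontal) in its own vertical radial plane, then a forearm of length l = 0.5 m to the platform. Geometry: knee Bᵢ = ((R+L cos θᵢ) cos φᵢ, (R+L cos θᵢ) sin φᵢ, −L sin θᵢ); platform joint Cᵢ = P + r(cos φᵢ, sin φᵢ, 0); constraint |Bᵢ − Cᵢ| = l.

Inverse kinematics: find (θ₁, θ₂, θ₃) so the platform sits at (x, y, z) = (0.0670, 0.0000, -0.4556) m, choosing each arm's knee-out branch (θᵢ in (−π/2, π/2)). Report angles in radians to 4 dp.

rotate P by −φ1: (0.0670, 0.0000, -0.4556)
  A=0.0730, B=-0.4556, C=(l²−L²−A²−y'²−z²)/(2L)=-0.0073
  γ=atan2(-0.4556,0.0730)=-1.4119;  ψ=arccos(-0.0157)=1.5865;  θ1=γ+ψ≈0.1746
φ2=120.0° → target in arm frame (-0.0335, -0.0580)
  e−x'=0.1735;  (l²−L²−(e−x')²−y'²−z²)/2L = -0.0776
  γ=atan2(-0.4556,0.1735)=-1.2069;  ψ=arccos(-0.1592)=1.7307;  θ2=γ+ψ≈0.5237
φ3=240.0° → target in arm frame (-0.0335, 0.0580)
  e−x'=0.1735;  (l²−L²−(e−x')²−y'²−z²)/2L = -0.0776
  γ=atan2(-0.4556,0.1735)=-1.2069;  ψ=arccos(-0.1592)=1.7307;  θ3=γ+ψ≈0.5237

θ₁ = 0.1746, θ₂ = 0.5237, θ₃ = 0.5237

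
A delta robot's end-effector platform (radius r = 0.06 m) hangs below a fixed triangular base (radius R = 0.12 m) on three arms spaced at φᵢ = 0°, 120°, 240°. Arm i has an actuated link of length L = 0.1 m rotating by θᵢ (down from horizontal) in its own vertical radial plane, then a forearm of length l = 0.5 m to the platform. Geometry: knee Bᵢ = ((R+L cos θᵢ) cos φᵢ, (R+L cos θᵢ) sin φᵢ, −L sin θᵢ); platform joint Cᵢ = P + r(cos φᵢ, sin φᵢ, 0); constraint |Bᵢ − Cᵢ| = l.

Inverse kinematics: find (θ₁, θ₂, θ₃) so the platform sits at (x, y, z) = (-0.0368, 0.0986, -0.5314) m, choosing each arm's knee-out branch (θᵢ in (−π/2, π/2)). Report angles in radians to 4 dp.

arm 1 (φ=0.0°): x'=-0.0368, y'=0.0986
  e−x'=0.0968;  (l²−L²−(e−x')²−y'²−z²)/2L = -0.3074
  θ1 = atan2(B,A) + arccos(C/0.5401) = 0.7856
φ2=120.0° → target in arm frame (0.1038, -0.0174)
  A=-0.0438, B=-0.5314, C=(l²−L²−A²−y'²−z²)/(2L)=-0.2230
  γ=atan2(-0.5314,-0.0438)=-1.6530;  ψ=arccos(-0.4183)=2.0024;  θ2=γ+ψ≈0.3494
rotate P by −φ3: (-0.0670, -0.0812, -0.5314)
  A=0.1270, B=-0.5314, C=(l²−L²−A²−y'²−z²)/(2L)=-0.3255
  √(A²+B²)=0.5464;  θ3 = -1.3362+2.2090 ≈ 0.8728

θ₁ = 0.7856, θ₂ = 0.3494, θ₃ = 0.8728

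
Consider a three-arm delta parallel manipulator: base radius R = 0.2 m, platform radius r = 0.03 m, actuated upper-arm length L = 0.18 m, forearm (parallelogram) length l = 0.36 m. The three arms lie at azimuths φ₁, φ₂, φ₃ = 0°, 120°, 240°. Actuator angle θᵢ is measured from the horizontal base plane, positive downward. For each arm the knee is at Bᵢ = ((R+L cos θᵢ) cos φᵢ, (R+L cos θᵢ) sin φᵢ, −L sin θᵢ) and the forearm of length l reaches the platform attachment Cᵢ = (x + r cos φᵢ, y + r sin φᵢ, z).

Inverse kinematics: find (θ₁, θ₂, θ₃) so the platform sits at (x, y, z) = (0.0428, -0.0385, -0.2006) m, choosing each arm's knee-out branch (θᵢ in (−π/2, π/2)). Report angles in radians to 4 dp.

θ₁ = 0.0876, θ₂ = 0.7855, θ₃ = 0.3487

rotate P by −φ1: (0.0428, -0.0385, -0.2006)
  e−x'=0.1272;  (l²−L²−(e−x')²−y'²−z²)/2L = 0.1092
  √(A²+B²)=0.2375;  θ1 = -1.0057+1.0933 ≈ 0.0876
arm 2 (φ=120.0°): x'=-0.0547, y'=-0.0178
  A cos θ + B sin θ = C:  0.2247·cos θ + -0.2006·sin θ = 0.0170
  √(A²+B²)=0.3012;  θ2 = -0.7287+1.5142 ≈ 0.7855
arm 3 (φ=240.0°): x'=0.0119, y'=0.0563
  A cos θ + B sin θ = C:  0.1581·cos θ + -0.2006·sin θ = 0.0800
  √(A²+B²)=0.2554;  θ3 = -0.9035+1.2521 ≈ 0.3487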